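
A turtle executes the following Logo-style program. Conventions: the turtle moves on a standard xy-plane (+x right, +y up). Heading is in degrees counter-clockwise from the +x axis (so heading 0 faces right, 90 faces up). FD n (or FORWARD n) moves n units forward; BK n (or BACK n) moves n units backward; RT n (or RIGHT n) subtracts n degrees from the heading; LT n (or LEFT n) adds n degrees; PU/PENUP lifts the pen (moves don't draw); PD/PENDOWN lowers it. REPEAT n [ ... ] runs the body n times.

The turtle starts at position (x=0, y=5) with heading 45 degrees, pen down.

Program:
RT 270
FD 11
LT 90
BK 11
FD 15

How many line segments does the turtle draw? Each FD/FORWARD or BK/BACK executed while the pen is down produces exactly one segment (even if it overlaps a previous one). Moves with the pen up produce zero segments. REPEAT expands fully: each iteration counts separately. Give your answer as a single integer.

Answer: 3

Derivation:
Executing turtle program step by step:
Start: pos=(0,5), heading=45, pen down
RT 270: heading 45 -> 135
FD 11: (0,5) -> (-7.778,12.778) [heading=135, draw]
LT 90: heading 135 -> 225
BK 11: (-7.778,12.778) -> (0,20.556) [heading=225, draw]
FD 15: (0,20.556) -> (-10.607,9.95) [heading=225, draw]
Final: pos=(-10.607,9.95), heading=225, 3 segment(s) drawn
Segments drawn: 3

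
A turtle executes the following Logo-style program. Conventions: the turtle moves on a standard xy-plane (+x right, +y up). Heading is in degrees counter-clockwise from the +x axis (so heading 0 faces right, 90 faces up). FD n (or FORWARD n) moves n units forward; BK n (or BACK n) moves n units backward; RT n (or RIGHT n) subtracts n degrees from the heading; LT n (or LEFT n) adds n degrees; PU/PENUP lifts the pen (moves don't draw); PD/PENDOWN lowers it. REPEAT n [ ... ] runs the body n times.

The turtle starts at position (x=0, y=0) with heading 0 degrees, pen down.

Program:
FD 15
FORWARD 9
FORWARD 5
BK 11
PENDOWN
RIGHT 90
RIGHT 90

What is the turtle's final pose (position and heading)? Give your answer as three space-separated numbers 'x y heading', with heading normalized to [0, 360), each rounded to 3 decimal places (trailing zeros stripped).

Executing turtle program step by step:
Start: pos=(0,0), heading=0, pen down
FD 15: (0,0) -> (15,0) [heading=0, draw]
FD 9: (15,0) -> (24,0) [heading=0, draw]
FD 5: (24,0) -> (29,0) [heading=0, draw]
BK 11: (29,0) -> (18,0) [heading=0, draw]
PD: pen down
RT 90: heading 0 -> 270
RT 90: heading 270 -> 180
Final: pos=(18,0), heading=180, 4 segment(s) drawn

Answer: 18 0 180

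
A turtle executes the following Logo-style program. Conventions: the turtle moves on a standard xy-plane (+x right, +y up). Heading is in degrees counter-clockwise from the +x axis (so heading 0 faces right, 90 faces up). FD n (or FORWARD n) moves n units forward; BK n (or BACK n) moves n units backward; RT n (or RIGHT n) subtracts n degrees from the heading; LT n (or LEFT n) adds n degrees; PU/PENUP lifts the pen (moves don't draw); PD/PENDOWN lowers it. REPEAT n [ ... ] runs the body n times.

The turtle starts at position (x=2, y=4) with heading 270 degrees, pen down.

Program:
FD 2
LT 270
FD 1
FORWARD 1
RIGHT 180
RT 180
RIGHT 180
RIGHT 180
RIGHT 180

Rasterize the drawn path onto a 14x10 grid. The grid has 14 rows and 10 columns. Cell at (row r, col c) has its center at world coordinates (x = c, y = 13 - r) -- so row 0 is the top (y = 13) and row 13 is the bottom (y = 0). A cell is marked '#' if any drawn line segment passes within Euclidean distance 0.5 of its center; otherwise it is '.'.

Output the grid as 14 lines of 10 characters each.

Answer: ..........
..........
..........
..........
..........
..........
..........
..........
..........
..#.......
..#.......
###.......
..........
..........

Derivation:
Segment 0: (2,4) -> (2,2)
Segment 1: (2,2) -> (1,2)
Segment 2: (1,2) -> (-0,2)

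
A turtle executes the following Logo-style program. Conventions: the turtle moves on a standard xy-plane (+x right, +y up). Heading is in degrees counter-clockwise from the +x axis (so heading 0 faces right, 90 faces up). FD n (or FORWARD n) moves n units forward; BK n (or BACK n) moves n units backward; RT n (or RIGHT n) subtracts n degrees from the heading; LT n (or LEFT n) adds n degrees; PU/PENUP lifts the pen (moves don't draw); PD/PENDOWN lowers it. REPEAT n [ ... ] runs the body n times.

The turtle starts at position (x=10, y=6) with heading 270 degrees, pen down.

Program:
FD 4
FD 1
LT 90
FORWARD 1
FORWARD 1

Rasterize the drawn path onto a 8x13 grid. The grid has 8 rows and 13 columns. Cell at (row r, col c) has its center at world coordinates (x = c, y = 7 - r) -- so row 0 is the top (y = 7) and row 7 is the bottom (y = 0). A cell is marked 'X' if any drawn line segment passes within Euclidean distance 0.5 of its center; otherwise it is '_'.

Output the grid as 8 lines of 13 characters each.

Answer: _____________
__________X__
__________X__
__________X__
__________X__
__________X__
__________XXX
_____________

Derivation:
Segment 0: (10,6) -> (10,2)
Segment 1: (10,2) -> (10,1)
Segment 2: (10,1) -> (11,1)
Segment 3: (11,1) -> (12,1)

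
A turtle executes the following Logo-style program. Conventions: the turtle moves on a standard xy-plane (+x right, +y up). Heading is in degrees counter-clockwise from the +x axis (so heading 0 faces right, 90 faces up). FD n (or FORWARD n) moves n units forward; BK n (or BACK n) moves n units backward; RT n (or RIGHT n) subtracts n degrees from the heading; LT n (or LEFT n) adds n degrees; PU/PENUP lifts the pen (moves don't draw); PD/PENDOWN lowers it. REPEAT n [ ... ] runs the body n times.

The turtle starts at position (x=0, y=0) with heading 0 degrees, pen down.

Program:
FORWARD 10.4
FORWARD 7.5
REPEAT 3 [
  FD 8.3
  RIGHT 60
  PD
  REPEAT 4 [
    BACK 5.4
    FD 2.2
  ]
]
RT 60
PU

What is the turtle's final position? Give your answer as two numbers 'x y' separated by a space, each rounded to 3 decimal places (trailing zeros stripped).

Answer: 39 7.794

Derivation:
Executing turtle program step by step:
Start: pos=(0,0), heading=0, pen down
FD 10.4: (0,0) -> (10.4,0) [heading=0, draw]
FD 7.5: (10.4,0) -> (17.9,0) [heading=0, draw]
REPEAT 3 [
  -- iteration 1/3 --
  FD 8.3: (17.9,0) -> (26.2,0) [heading=0, draw]
  RT 60: heading 0 -> 300
  PD: pen down
  REPEAT 4 [
    -- iteration 1/4 --
    BK 5.4: (26.2,0) -> (23.5,4.677) [heading=300, draw]
    FD 2.2: (23.5,4.677) -> (24.6,2.771) [heading=300, draw]
    -- iteration 2/4 --
    BK 5.4: (24.6,2.771) -> (21.9,7.448) [heading=300, draw]
    FD 2.2: (21.9,7.448) -> (23,5.543) [heading=300, draw]
    -- iteration 3/4 --
    BK 5.4: (23,5.543) -> (20.3,10.219) [heading=300, draw]
    FD 2.2: (20.3,10.219) -> (21.4,8.314) [heading=300, draw]
    -- iteration 4/4 --
    BK 5.4: (21.4,8.314) -> (18.7,12.99) [heading=300, draw]
    FD 2.2: (18.7,12.99) -> (19.8,11.085) [heading=300, draw]
  ]
  -- iteration 2/3 --
  FD 8.3: (19.8,11.085) -> (23.95,3.897) [heading=300, draw]
  RT 60: heading 300 -> 240
  PD: pen down
  REPEAT 4 [
    -- iteration 1/4 --
    BK 5.4: (23.95,3.897) -> (26.65,8.574) [heading=240, draw]
    FD 2.2: (26.65,8.574) -> (25.55,6.668) [heading=240, draw]
    -- iteration 2/4 --
    BK 5.4: (25.55,6.668) -> (28.25,11.345) [heading=240, draw]
    FD 2.2: (28.25,11.345) -> (27.15,9.44) [heading=240, draw]
    -- iteration 3/4 --
    BK 5.4: (27.15,9.44) -> (29.85,14.116) [heading=240, draw]
    FD 2.2: (29.85,14.116) -> (28.75,12.211) [heading=240, draw]
    -- iteration 4/4 --
    BK 5.4: (28.75,12.211) -> (31.45,16.887) [heading=240, draw]
    FD 2.2: (31.45,16.887) -> (30.35,14.982) [heading=240, draw]
  ]
  -- iteration 3/3 --
  FD 8.3: (30.35,14.982) -> (26.2,7.794) [heading=240, draw]
  RT 60: heading 240 -> 180
  PD: pen down
  REPEAT 4 [
    -- iteration 1/4 --
    BK 5.4: (26.2,7.794) -> (31.6,7.794) [heading=180, draw]
    FD 2.2: (31.6,7.794) -> (29.4,7.794) [heading=180, draw]
    -- iteration 2/4 --
    BK 5.4: (29.4,7.794) -> (34.8,7.794) [heading=180, draw]
    FD 2.2: (34.8,7.794) -> (32.6,7.794) [heading=180, draw]
    -- iteration 3/4 --
    BK 5.4: (32.6,7.794) -> (38,7.794) [heading=180, draw]
    FD 2.2: (38,7.794) -> (35.8,7.794) [heading=180, draw]
    -- iteration 4/4 --
    BK 5.4: (35.8,7.794) -> (41.2,7.794) [heading=180, draw]
    FD 2.2: (41.2,7.794) -> (39,7.794) [heading=180, draw]
  ]
]
RT 60: heading 180 -> 120
PU: pen up
Final: pos=(39,7.794), heading=120, 29 segment(s) drawn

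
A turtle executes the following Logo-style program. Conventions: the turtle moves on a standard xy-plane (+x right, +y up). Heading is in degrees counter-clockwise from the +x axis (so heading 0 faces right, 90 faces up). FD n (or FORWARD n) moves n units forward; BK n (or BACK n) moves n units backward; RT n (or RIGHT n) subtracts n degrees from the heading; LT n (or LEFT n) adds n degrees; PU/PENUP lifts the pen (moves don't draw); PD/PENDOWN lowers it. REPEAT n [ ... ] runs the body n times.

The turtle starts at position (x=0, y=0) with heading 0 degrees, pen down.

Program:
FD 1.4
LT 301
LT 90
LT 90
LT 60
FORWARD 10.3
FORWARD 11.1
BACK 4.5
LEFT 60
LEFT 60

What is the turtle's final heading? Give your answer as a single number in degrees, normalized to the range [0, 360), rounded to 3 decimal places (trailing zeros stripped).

Answer: 301

Derivation:
Executing turtle program step by step:
Start: pos=(0,0), heading=0, pen down
FD 1.4: (0,0) -> (1.4,0) [heading=0, draw]
LT 301: heading 0 -> 301
LT 90: heading 301 -> 31
LT 90: heading 31 -> 121
LT 60: heading 121 -> 181
FD 10.3: (1.4,0) -> (-8.898,-0.18) [heading=181, draw]
FD 11.1: (-8.898,-0.18) -> (-19.997,-0.373) [heading=181, draw]
BK 4.5: (-19.997,-0.373) -> (-15.497,-0.295) [heading=181, draw]
LT 60: heading 181 -> 241
LT 60: heading 241 -> 301
Final: pos=(-15.497,-0.295), heading=301, 4 segment(s) drawn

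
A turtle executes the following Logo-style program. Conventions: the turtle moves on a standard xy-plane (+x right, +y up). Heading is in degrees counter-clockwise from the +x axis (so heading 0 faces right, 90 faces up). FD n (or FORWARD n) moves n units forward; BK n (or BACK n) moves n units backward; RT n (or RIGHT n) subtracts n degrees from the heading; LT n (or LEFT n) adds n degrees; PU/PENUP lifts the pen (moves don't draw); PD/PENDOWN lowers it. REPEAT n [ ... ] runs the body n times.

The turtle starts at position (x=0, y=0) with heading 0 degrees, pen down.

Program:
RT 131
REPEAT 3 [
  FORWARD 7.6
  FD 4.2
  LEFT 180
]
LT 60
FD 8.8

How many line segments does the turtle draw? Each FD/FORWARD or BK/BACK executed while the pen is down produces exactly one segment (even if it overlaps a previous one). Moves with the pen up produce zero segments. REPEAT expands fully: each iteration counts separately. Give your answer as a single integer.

Answer: 7

Derivation:
Executing turtle program step by step:
Start: pos=(0,0), heading=0, pen down
RT 131: heading 0 -> 229
REPEAT 3 [
  -- iteration 1/3 --
  FD 7.6: (0,0) -> (-4.986,-5.736) [heading=229, draw]
  FD 4.2: (-4.986,-5.736) -> (-7.741,-8.906) [heading=229, draw]
  LT 180: heading 229 -> 49
  -- iteration 2/3 --
  FD 7.6: (-7.741,-8.906) -> (-2.755,-3.17) [heading=49, draw]
  FD 4.2: (-2.755,-3.17) -> (0,0) [heading=49, draw]
  LT 180: heading 49 -> 229
  -- iteration 3/3 --
  FD 7.6: (0,0) -> (-4.986,-5.736) [heading=229, draw]
  FD 4.2: (-4.986,-5.736) -> (-7.741,-8.906) [heading=229, draw]
  LT 180: heading 229 -> 49
]
LT 60: heading 49 -> 109
FD 8.8: (-7.741,-8.906) -> (-10.606,-0.585) [heading=109, draw]
Final: pos=(-10.606,-0.585), heading=109, 7 segment(s) drawn
Segments drawn: 7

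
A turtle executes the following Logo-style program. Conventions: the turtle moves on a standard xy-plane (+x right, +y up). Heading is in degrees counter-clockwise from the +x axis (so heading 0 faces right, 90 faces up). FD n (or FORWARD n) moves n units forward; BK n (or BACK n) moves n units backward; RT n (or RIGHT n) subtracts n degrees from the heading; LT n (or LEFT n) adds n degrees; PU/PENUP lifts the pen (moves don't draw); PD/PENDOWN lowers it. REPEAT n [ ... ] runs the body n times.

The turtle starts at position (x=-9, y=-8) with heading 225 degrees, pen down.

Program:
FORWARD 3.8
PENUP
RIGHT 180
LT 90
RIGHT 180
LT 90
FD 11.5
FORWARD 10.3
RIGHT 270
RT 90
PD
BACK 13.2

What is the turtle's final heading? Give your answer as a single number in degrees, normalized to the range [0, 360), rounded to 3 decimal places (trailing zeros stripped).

Answer: 45

Derivation:
Executing turtle program step by step:
Start: pos=(-9,-8), heading=225, pen down
FD 3.8: (-9,-8) -> (-11.687,-10.687) [heading=225, draw]
PU: pen up
RT 180: heading 225 -> 45
LT 90: heading 45 -> 135
RT 180: heading 135 -> 315
LT 90: heading 315 -> 45
FD 11.5: (-11.687,-10.687) -> (-3.555,-2.555) [heading=45, move]
FD 10.3: (-3.555,-2.555) -> (3.728,4.728) [heading=45, move]
RT 270: heading 45 -> 135
RT 90: heading 135 -> 45
PD: pen down
BK 13.2: (3.728,4.728) -> (-5.606,-4.606) [heading=45, draw]
Final: pos=(-5.606,-4.606), heading=45, 2 segment(s) drawn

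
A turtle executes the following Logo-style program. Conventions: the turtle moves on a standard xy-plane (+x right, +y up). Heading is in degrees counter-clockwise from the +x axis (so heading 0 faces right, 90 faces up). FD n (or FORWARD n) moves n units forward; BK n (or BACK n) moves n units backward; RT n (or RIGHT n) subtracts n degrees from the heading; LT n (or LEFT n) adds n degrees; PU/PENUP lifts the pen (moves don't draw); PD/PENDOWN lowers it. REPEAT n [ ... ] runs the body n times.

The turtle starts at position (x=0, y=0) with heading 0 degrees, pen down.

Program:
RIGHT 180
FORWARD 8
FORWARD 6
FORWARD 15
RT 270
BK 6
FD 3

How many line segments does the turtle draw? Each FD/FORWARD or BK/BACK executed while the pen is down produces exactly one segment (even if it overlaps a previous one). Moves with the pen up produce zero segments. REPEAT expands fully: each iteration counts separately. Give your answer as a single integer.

Answer: 5

Derivation:
Executing turtle program step by step:
Start: pos=(0,0), heading=0, pen down
RT 180: heading 0 -> 180
FD 8: (0,0) -> (-8,0) [heading=180, draw]
FD 6: (-8,0) -> (-14,0) [heading=180, draw]
FD 15: (-14,0) -> (-29,0) [heading=180, draw]
RT 270: heading 180 -> 270
BK 6: (-29,0) -> (-29,6) [heading=270, draw]
FD 3: (-29,6) -> (-29,3) [heading=270, draw]
Final: pos=(-29,3), heading=270, 5 segment(s) drawn
Segments drawn: 5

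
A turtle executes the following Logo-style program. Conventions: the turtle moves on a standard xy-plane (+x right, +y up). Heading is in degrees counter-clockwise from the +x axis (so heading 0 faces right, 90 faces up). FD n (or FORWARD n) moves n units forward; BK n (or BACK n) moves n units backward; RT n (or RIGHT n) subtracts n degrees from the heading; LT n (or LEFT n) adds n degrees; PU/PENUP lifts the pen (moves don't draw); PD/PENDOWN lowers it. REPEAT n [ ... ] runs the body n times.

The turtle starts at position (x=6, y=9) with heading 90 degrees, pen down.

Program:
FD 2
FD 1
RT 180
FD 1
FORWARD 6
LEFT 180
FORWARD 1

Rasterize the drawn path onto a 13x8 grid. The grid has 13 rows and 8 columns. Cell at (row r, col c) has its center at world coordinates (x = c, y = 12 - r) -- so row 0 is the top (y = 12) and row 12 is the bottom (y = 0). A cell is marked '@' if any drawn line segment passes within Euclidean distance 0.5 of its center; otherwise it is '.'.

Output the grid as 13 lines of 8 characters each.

Segment 0: (6,9) -> (6,11)
Segment 1: (6,11) -> (6,12)
Segment 2: (6,12) -> (6,11)
Segment 3: (6,11) -> (6,5)
Segment 4: (6,5) -> (6,6)

Answer: ......@.
......@.
......@.
......@.
......@.
......@.
......@.
......@.
........
........
........
........
........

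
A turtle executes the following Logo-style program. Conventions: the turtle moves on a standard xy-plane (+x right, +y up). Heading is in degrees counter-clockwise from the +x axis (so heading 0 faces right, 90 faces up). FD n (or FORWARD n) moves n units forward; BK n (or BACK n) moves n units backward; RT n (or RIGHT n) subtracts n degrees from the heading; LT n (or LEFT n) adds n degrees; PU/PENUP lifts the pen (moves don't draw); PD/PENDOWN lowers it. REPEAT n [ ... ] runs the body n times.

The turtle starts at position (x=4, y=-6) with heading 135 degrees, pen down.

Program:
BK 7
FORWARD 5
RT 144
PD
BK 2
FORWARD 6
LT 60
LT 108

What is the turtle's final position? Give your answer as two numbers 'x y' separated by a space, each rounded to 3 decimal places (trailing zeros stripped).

Executing turtle program step by step:
Start: pos=(4,-6), heading=135, pen down
BK 7: (4,-6) -> (8.95,-10.95) [heading=135, draw]
FD 5: (8.95,-10.95) -> (5.414,-7.414) [heading=135, draw]
RT 144: heading 135 -> 351
PD: pen down
BK 2: (5.414,-7.414) -> (3.439,-7.101) [heading=351, draw]
FD 6: (3.439,-7.101) -> (9.365,-8.04) [heading=351, draw]
LT 60: heading 351 -> 51
LT 108: heading 51 -> 159
Final: pos=(9.365,-8.04), heading=159, 4 segment(s) drawn

Answer: 9.365 -8.04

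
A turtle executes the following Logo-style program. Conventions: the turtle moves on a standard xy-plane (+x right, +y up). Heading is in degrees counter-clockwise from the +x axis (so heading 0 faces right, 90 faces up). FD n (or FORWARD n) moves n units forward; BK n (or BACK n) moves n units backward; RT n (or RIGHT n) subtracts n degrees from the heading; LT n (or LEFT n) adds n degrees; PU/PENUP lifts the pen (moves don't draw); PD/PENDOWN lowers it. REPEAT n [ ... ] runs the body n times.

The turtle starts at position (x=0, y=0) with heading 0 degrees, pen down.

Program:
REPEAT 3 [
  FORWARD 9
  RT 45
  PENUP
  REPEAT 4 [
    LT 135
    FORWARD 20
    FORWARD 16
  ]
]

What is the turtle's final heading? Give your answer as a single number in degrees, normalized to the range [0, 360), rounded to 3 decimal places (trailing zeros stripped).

Executing turtle program step by step:
Start: pos=(0,0), heading=0, pen down
REPEAT 3 [
  -- iteration 1/3 --
  FD 9: (0,0) -> (9,0) [heading=0, draw]
  RT 45: heading 0 -> 315
  PU: pen up
  REPEAT 4 [
    -- iteration 1/4 --
    LT 135: heading 315 -> 90
    FD 20: (9,0) -> (9,20) [heading=90, move]
    FD 16: (9,20) -> (9,36) [heading=90, move]
    -- iteration 2/4 --
    LT 135: heading 90 -> 225
    FD 20: (9,36) -> (-5.142,21.858) [heading=225, move]
    FD 16: (-5.142,21.858) -> (-16.456,10.544) [heading=225, move]
    -- iteration 3/4 --
    LT 135: heading 225 -> 0
    FD 20: (-16.456,10.544) -> (3.544,10.544) [heading=0, move]
    FD 16: (3.544,10.544) -> (19.544,10.544) [heading=0, move]
    -- iteration 4/4 --
    LT 135: heading 0 -> 135
    FD 20: (19.544,10.544) -> (5.402,24.686) [heading=135, move]
    FD 16: (5.402,24.686) -> (-5.912,36) [heading=135, move]
  ]
  -- iteration 2/3 --
  FD 9: (-5.912,36) -> (-12.276,42.364) [heading=135, move]
  RT 45: heading 135 -> 90
  PU: pen up
  REPEAT 4 [
    -- iteration 1/4 --
    LT 135: heading 90 -> 225
    FD 20: (-12.276,42.364) -> (-26.418,28.222) [heading=225, move]
    FD 16: (-26.418,28.222) -> (-37.731,16.908) [heading=225, move]
    -- iteration 2/4 --
    LT 135: heading 225 -> 0
    FD 20: (-37.731,16.908) -> (-17.731,16.908) [heading=0, move]
    FD 16: (-17.731,16.908) -> (-1.731,16.908) [heading=0, move]
    -- iteration 3/4 --
    LT 135: heading 0 -> 135
    FD 20: (-1.731,16.908) -> (-15.874,31.05) [heading=135, move]
    FD 16: (-15.874,31.05) -> (-27.187,42.364) [heading=135, move]
    -- iteration 4/4 --
    LT 135: heading 135 -> 270
    FD 20: (-27.187,42.364) -> (-27.187,22.364) [heading=270, move]
    FD 16: (-27.187,22.364) -> (-27.187,6.364) [heading=270, move]
  ]
  -- iteration 3/3 --
  FD 9: (-27.187,6.364) -> (-27.187,-2.636) [heading=270, move]
  RT 45: heading 270 -> 225
  PU: pen up
  REPEAT 4 [
    -- iteration 1/4 --
    LT 135: heading 225 -> 0
    FD 20: (-27.187,-2.636) -> (-7.187,-2.636) [heading=0, move]
    FD 16: (-7.187,-2.636) -> (8.813,-2.636) [heading=0, move]
    -- iteration 2/4 --
    LT 135: heading 0 -> 135
    FD 20: (8.813,-2.636) -> (-5.329,11.506) [heading=135, move]
    FD 16: (-5.329,11.506) -> (-16.643,22.82) [heading=135, move]
    -- iteration 3/4 --
    LT 135: heading 135 -> 270
    FD 20: (-16.643,22.82) -> (-16.643,2.82) [heading=270, move]
    FD 16: (-16.643,2.82) -> (-16.643,-13.18) [heading=270, move]
    -- iteration 4/4 --
    LT 135: heading 270 -> 45
    FD 20: (-16.643,-13.18) -> (-2.501,0.962) [heading=45, move]
    FD 16: (-2.501,0.962) -> (8.813,12.276) [heading=45, move]
  ]
]
Final: pos=(8.813,12.276), heading=45, 1 segment(s) drawn

Answer: 45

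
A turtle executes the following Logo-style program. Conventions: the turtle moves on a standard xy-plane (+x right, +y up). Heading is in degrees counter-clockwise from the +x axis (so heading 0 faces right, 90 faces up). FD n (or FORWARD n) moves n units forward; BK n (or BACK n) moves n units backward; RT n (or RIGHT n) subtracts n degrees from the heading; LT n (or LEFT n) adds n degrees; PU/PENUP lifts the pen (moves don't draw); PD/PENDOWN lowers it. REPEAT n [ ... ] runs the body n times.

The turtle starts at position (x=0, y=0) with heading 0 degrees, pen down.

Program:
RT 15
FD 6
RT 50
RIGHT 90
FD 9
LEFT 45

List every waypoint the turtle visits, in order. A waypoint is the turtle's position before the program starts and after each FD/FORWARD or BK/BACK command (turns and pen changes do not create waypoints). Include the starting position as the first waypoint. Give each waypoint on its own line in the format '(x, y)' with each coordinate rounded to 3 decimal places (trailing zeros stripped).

Answer: (0, 0)
(5.796, -1.553)
(-2.361, -5.356)

Derivation:
Executing turtle program step by step:
Start: pos=(0,0), heading=0, pen down
RT 15: heading 0 -> 345
FD 6: (0,0) -> (5.796,-1.553) [heading=345, draw]
RT 50: heading 345 -> 295
RT 90: heading 295 -> 205
FD 9: (5.796,-1.553) -> (-2.361,-5.356) [heading=205, draw]
LT 45: heading 205 -> 250
Final: pos=(-2.361,-5.356), heading=250, 2 segment(s) drawn
Waypoints (3 total):
(0, 0)
(5.796, -1.553)
(-2.361, -5.356)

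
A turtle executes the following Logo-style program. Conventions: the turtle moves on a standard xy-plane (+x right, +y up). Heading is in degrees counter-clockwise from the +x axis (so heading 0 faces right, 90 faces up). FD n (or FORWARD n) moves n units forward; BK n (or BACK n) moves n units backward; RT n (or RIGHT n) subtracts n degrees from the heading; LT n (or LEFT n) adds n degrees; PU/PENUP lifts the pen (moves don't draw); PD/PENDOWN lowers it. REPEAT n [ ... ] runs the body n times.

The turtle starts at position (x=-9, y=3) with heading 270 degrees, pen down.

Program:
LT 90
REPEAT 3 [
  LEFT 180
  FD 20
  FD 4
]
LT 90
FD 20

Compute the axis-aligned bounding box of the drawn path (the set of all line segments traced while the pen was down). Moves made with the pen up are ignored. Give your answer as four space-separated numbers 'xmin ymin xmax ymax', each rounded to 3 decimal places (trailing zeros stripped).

Executing turtle program step by step:
Start: pos=(-9,3), heading=270, pen down
LT 90: heading 270 -> 0
REPEAT 3 [
  -- iteration 1/3 --
  LT 180: heading 0 -> 180
  FD 20: (-9,3) -> (-29,3) [heading=180, draw]
  FD 4: (-29,3) -> (-33,3) [heading=180, draw]
  -- iteration 2/3 --
  LT 180: heading 180 -> 0
  FD 20: (-33,3) -> (-13,3) [heading=0, draw]
  FD 4: (-13,3) -> (-9,3) [heading=0, draw]
  -- iteration 3/3 --
  LT 180: heading 0 -> 180
  FD 20: (-9,3) -> (-29,3) [heading=180, draw]
  FD 4: (-29,3) -> (-33,3) [heading=180, draw]
]
LT 90: heading 180 -> 270
FD 20: (-33,3) -> (-33,-17) [heading=270, draw]
Final: pos=(-33,-17), heading=270, 7 segment(s) drawn

Segment endpoints: x in {-33, -33, -29, -13, -9}, y in {-17, 3, 3, 3, 3, 3, 3, 3}
xmin=-33, ymin=-17, xmax=-9, ymax=3

Answer: -33 -17 -9 3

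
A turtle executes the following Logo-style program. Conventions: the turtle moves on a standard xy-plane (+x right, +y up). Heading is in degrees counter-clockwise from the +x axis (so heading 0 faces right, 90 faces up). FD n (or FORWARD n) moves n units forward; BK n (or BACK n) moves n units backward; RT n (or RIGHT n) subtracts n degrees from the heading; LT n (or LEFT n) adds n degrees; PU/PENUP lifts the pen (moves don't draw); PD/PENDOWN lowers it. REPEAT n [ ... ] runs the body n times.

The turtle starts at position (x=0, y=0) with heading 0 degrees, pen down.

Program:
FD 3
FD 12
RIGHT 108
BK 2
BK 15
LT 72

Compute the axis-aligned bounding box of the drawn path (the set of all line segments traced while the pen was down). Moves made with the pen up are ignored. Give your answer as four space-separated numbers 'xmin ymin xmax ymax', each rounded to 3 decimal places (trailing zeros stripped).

Answer: 0 0 20.253 16.168

Derivation:
Executing turtle program step by step:
Start: pos=(0,0), heading=0, pen down
FD 3: (0,0) -> (3,0) [heading=0, draw]
FD 12: (3,0) -> (15,0) [heading=0, draw]
RT 108: heading 0 -> 252
BK 2: (15,0) -> (15.618,1.902) [heading=252, draw]
BK 15: (15.618,1.902) -> (20.253,16.168) [heading=252, draw]
LT 72: heading 252 -> 324
Final: pos=(20.253,16.168), heading=324, 4 segment(s) drawn

Segment endpoints: x in {0, 3, 15, 15.618, 20.253}, y in {0, 1.902, 16.168}
xmin=0, ymin=0, xmax=20.253, ymax=16.168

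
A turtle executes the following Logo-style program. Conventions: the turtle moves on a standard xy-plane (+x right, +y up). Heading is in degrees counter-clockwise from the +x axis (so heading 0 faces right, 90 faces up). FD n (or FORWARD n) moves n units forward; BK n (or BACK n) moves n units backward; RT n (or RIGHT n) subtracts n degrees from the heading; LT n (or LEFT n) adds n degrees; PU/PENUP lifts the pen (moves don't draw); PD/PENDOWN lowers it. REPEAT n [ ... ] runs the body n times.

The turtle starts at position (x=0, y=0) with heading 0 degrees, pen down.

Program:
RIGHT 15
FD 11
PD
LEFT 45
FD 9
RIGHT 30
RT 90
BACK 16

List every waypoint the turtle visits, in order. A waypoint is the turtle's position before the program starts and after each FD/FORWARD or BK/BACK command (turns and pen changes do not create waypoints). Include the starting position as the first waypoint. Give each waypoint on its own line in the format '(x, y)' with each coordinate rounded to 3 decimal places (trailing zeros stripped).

Executing turtle program step by step:
Start: pos=(0,0), heading=0, pen down
RT 15: heading 0 -> 345
FD 11: (0,0) -> (10.625,-2.847) [heading=345, draw]
PD: pen down
LT 45: heading 345 -> 30
FD 9: (10.625,-2.847) -> (18.419,1.653) [heading=30, draw]
RT 30: heading 30 -> 0
RT 90: heading 0 -> 270
BK 16: (18.419,1.653) -> (18.419,17.653) [heading=270, draw]
Final: pos=(18.419,17.653), heading=270, 3 segment(s) drawn
Waypoints (4 total):
(0, 0)
(10.625, -2.847)
(18.419, 1.653)
(18.419, 17.653)

Answer: (0, 0)
(10.625, -2.847)
(18.419, 1.653)
(18.419, 17.653)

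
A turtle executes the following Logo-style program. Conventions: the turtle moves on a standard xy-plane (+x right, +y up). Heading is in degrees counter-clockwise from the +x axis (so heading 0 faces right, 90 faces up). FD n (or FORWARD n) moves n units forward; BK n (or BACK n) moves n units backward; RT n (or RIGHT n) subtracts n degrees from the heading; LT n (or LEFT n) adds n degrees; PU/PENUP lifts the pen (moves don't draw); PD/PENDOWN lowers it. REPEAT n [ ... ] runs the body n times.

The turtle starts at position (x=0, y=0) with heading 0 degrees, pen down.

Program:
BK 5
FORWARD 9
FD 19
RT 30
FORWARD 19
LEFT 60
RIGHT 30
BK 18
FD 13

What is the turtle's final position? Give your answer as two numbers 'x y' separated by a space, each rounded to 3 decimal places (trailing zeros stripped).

Answer: 34.454 -9.5

Derivation:
Executing turtle program step by step:
Start: pos=(0,0), heading=0, pen down
BK 5: (0,0) -> (-5,0) [heading=0, draw]
FD 9: (-5,0) -> (4,0) [heading=0, draw]
FD 19: (4,0) -> (23,0) [heading=0, draw]
RT 30: heading 0 -> 330
FD 19: (23,0) -> (39.454,-9.5) [heading=330, draw]
LT 60: heading 330 -> 30
RT 30: heading 30 -> 0
BK 18: (39.454,-9.5) -> (21.454,-9.5) [heading=0, draw]
FD 13: (21.454,-9.5) -> (34.454,-9.5) [heading=0, draw]
Final: pos=(34.454,-9.5), heading=0, 6 segment(s) drawn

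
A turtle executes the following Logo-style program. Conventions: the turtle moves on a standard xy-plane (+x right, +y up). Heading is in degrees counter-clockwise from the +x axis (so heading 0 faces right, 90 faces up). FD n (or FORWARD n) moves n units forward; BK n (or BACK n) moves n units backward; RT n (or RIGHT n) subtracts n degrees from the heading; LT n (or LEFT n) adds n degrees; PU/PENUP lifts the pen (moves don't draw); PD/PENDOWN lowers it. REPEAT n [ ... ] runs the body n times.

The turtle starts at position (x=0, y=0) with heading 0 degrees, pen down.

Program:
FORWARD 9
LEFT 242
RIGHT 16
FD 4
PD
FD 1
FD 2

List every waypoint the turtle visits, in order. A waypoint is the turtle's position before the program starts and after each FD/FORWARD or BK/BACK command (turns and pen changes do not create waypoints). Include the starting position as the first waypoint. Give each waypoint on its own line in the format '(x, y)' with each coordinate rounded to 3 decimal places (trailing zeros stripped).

Answer: (0, 0)
(9, 0)
(6.221, -2.877)
(5.527, -3.597)
(4.137, -5.035)

Derivation:
Executing turtle program step by step:
Start: pos=(0,0), heading=0, pen down
FD 9: (0,0) -> (9,0) [heading=0, draw]
LT 242: heading 0 -> 242
RT 16: heading 242 -> 226
FD 4: (9,0) -> (6.221,-2.877) [heading=226, draw]
PD: pen down
FD 1: (6.221,-2.877) -> (5.527,-3.597) [heading=226, draw]
FD 2: (5.527,-3.597) -> (4.137,-5.035) [heading=226, draw]
Final: pos=(4.137,-5.035), heading=226, 4 segment(s) drawn
Waypoints (5 total):
(0, 0)
(9, 0)
(6.221, -2.877)
(5.527, -3.597)
(4.137, -5.035)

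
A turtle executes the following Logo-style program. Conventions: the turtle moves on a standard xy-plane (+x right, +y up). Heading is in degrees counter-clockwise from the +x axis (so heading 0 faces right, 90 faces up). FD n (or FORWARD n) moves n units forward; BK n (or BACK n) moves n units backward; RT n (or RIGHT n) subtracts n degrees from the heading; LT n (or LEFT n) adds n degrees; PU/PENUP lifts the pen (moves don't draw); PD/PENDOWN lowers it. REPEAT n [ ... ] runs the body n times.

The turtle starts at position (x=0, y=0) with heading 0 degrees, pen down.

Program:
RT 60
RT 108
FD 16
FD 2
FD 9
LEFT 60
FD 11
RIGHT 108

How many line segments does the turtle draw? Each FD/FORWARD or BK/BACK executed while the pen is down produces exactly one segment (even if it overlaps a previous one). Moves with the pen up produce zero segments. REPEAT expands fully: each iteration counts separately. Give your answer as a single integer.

Answer: 4

Derivation:
Executing turtle program step by step:
Start: pos=(0,0), heading=0, pen down
RT 60: heading 0 -> 300
RT 108: heading 300 -> 192
FD 16: (0,0) -> (-15.65,-3.327) [heading=192, draw]
FD 2: (-15.65,-3.327) -> (-17.607,-3.742) [heading=192, draw]
FD 9: (-17.607,-3.742) -> (-26.41,-5.614) [heading=192, draw]
LT 60: heading 192 -> 252
FD 11: (-26.41,-5.614) -> (-29.809,-16.075) [heading=252, draw]
RT 108: heading 252 -> 144
Final: pos=(-29.809,-16.075), heading=144, 4 segment(s) drawn
Segments drawn: 4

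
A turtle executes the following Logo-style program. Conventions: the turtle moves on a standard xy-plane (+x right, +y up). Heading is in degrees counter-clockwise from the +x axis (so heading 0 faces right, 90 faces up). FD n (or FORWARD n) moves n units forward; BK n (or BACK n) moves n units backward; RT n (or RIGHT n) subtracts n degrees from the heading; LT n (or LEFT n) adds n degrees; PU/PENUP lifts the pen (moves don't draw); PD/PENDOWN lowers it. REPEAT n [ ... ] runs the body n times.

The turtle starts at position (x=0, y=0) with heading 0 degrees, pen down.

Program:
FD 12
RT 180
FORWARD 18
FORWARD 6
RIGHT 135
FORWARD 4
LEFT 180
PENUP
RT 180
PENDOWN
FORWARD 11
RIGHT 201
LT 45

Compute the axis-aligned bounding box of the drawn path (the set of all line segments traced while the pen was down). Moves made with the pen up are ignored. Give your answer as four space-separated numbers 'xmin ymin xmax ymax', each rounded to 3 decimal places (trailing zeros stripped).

Executing turtle program step by step:
Start: pos=(0,0), heading=0, pen down
FD 12: (0,0) -> (12,0) [heading=0, draw]
RT 180: heading 0 -> 180
FD 18: (12,0) -> (-6,0) [heading=180, draw]
FD 6: (-6,0) -> (-12,0) [heading=180, draw]
RT 135: heading 180 -> 45
FD 4: (-12,0) -> (-9.172,2.828) [heading=45, draw]
LT 180: heading 45 -> 225
PU: pen up
RT 180: heading 225 -> 45
PD: pen down
FD 11: (-9.172,2.828) -> (-1.393,10.607) [heading=45, draw]
RT 201: heading 45 -> 204
LT 45: heading 204 -> 249
Final: pos=(-1.393,10.607), heading=249, 5 segment(s) drawn

Segment endpoints: x in {-12, -9.172, -6, -1.393, 0, 12}, y in {0, 0, 0, 2.828, 10.607}
xmin=-12, ymin=0, xmax=12, ymax=10.607

Answer: -12 0 12 10.607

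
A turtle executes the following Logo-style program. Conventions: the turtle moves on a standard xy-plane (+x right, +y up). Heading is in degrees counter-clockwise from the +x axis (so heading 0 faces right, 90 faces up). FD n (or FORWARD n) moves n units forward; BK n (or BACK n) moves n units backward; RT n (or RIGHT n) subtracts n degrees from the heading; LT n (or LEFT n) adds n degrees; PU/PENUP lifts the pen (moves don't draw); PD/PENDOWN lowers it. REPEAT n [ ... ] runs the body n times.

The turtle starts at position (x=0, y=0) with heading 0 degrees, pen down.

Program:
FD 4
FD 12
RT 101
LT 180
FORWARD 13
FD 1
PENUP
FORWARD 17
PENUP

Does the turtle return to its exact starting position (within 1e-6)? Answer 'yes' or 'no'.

Answer: no

Derivation:
Executing turtle program step by step:
Start: pos=(0,0), heading=0, pen down
FD 4: (0,0) -> (4,0) [heading=0, draw]
FD 12: (4,0) -> (16,0) [heading=0, draw]
RT 101: heading 0 -> 259
LT 180: heading 259 -> 79
FD 13: (16,0) -> (18.481,12.761) [heading=79, draw]
FD 1: (18.481,12.761) -> (18.671,13.743) [heading=79, draw]
PU: pen up
FD 17: (18.671,13.743) -> (21.915,30.43) [heading=79, move]
PU: pen up
Final: pos=(21.915,30.43), heading=79, 4 segment(s) drawn

Start position: (0, 0)
Final position: (21.915, 30.43)
Distance = 37.5; >= 1e-6 -> NOT closed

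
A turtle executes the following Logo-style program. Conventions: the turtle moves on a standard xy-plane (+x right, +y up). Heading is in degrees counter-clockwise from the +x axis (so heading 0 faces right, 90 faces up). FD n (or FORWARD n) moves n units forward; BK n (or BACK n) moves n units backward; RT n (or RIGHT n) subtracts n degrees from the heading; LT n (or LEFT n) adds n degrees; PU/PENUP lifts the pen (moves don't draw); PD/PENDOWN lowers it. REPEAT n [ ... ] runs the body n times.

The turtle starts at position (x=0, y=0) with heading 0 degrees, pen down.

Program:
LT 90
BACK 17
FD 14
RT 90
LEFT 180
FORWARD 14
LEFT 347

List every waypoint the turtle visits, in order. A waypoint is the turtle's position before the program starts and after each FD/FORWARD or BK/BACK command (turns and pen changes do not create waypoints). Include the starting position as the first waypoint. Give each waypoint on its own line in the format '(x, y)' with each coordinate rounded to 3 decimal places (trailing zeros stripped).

Executing turtle program step by step:
Start: pos=(0,0), heading=0, pen down
LT 90: heading 0 -> 90
BK 17: (0,0) -> (0,-17) [heading=90, draw]
FD 14: (0,-17) -> (0,-3) [heading=90, draw]
RT 90: heading 90 -> 0
LT 180: heading 0 -> 180
FD 14: (0,-3) -> (-14,-3) [heading=180, draw]
LT 347: heading 180 -> 167
Final: pos=(-14,-3), heading=167, 3 segment(s) drawn
Waypoints (4 total):
(0, 0)
(0, -17)
(0, -3)
(-14, -3)

Answer: (0, 0)
(0, -17)
(0, -3)
(-14, -3)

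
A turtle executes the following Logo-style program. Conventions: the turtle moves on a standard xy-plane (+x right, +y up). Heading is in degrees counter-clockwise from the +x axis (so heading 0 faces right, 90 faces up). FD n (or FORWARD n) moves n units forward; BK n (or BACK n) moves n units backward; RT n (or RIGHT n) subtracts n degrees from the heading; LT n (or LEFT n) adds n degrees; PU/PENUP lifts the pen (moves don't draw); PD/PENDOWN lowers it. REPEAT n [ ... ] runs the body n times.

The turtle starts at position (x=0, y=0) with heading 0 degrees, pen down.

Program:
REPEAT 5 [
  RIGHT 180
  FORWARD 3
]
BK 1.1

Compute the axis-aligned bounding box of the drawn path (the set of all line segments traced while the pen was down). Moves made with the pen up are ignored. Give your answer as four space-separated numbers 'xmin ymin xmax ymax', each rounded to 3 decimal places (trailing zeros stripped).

Executing turtle program step by step:
Start: pos=(0,0), heading=0, pen down
REPEAT 5 [
  -- iteration 1/5 --
  RT 180: heading 0 -> 180
  FD 3: (0,0) -> (-3,0) [heading=180, draw]
  -- iteration 2/5 --
  RT 180: heading 180 -> 0
  FD 3: (-3,0) -> (0,0) [heading=0, draw]
  -- iteration 3/5 --
  RT 180: heading 0 -> 180
  FD 3: (0,0) -> (-3,0) [heading=180, draw]
  -- iteration 4/5 --
  RT 180: heading 180 -> 0
  FD 3: (-3,0) -> (0,0) [heading=0, draw]
  -- iteration 5/5 --
  RT 180: heading 0 -> 180
  FD 3: (0,0) -> (-3,0) [heading=180, draw]
]
BK 1.1: (-3,0) -> (-1.9,0) [heading=180, draw]
Final: pos=(-1.9,0), heading=180, 6 segment(s) drawn

Segment endpoints: x in {-3, -1.9, 0}, y in {0, 0, 0, 0, 0, 0, 0}
xmin=-3, ymin=0, xmax=0, ymax=0

Answer: -3 0 0 0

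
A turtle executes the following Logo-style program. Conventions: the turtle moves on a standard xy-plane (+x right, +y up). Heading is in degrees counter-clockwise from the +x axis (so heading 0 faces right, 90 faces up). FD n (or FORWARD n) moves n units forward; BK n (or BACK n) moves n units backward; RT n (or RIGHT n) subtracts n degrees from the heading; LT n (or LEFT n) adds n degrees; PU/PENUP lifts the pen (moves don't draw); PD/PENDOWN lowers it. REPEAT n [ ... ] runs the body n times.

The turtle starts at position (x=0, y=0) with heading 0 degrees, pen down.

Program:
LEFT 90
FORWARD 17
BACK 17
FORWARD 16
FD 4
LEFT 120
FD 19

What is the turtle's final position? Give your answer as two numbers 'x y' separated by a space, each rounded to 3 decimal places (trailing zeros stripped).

Executing turtle program step by step:
Start: pos=(0,0), heading=0, pen down
LT 90: heading 0 -> 90
FD 17: (0,0) -> (0,17) [heading=90, draw]
BK 17: (0,17) -> (0,0) [heading=90, draw]
FD 16: (0,0) -> (0,16) [heading=90, draw]
FD 4: (0,16) -> (0,20) [heading=90, draw]
LT 120: heading 90 -> 210
FD 19: (0,20) -> (-16.454,10.5) [heading=210, draw]
Final: pos=(-16.454,10.5), heading=210, 5 segment(s) drawn

Answer: -16.454 10.5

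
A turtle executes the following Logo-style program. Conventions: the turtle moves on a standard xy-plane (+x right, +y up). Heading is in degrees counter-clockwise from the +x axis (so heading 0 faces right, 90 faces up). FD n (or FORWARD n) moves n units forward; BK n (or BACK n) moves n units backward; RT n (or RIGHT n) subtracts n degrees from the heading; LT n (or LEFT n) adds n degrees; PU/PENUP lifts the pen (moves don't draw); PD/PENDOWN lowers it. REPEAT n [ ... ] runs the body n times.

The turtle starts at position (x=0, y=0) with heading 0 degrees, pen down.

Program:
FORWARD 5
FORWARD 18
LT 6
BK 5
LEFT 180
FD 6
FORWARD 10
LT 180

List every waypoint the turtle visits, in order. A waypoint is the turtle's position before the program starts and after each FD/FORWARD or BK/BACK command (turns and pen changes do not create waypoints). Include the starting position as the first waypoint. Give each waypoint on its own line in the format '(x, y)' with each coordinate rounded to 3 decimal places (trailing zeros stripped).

Executing turtle program step by step:
Start: pos=(0,0), heading=0, pen down
FD 5: (0,0) -> (5,0) [heading=0, draw]
FD 18: (5,0) -> (23,0) [heading=0, draw]
LT 6: heading 0 -> 6
BK 5: (23,0) -> (18.027,-0.523) [heading=6, draw]
LT 180: heading 6 -> 186
FD 6: (18.027,-0.523) -> (12.06,-1.15) [heading=186, draw]
FD 10: (12.06,-1.15) -> (2.115,-2.195) [heading=186, draw]
LT 180: heading 186 -> 6
Final: pos=(2.115,-2.195), heading=6, 5 segment(s) drawn
Waypoints (6 total):
(0, 0)
(5, 0)
(23, 0)
(18.027, -0.523)
(12.06, -1.15)
(2.115, -2.195)

Answer: (0, 0)
(5, 0)
(23, 0)
(18.027, -0.523)
(12.06, -1.15)
(2.115, -2.195)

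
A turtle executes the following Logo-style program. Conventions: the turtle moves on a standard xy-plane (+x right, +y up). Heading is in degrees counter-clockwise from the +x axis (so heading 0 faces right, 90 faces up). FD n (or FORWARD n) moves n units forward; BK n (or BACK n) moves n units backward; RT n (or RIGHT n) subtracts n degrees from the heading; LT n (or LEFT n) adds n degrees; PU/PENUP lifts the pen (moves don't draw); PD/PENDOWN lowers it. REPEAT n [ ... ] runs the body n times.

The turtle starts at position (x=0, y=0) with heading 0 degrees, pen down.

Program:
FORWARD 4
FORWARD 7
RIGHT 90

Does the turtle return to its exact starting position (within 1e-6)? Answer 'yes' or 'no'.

Answer: no

Derivation:
Executing turtle program step by step:
Start: pos=(0,0), heading=0, pen down
FD 4: (0,0) -> (4,0) [heading=0, draw]
FD 7: (4,0) -> (11,0) [heading=0, draw]
RT 90: heading 0 -> 270
Final: pos=(11,0), heading=270, 2 segment(s) drawn

Start position: (0, 0)
Final position: (11, 0)
Distance = 11; >= 1e-6 -> NOT closed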